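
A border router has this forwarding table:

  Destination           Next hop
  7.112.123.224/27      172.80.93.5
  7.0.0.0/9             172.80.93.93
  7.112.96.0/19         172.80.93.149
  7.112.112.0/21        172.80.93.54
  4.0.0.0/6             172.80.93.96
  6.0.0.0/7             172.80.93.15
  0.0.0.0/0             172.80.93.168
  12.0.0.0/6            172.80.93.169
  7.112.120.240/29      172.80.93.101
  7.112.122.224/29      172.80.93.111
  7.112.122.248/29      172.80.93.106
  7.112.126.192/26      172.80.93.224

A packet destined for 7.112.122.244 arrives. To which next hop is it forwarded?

Routes whose prefix contains 7.112.122.244:
  0.0.0.0/0 (default, matches everything) -> 172.80.93.168
  4.0.0.0/6 (4.0.0.0 - 7.255.255.255) -> 172.80.93.96
  6.0.0.0/7 (6.0.0.0 - 7.255.255.255) -> 172.80.93.15
  7.0.0.0/9 (7.0.0.0 - 7.127.255.255) -> 172.80.93.93
  7.112.96.0/19 (7.112.96.0 - 7.112.127.255) -> 172.80.93.149
More-specific entries that do NOT match:
  7.112.120.240/29 (7.112.120.240 - 7.112.120.247) does not contain 7.112.122.244
  7.112.122.224/29 (7.112.122.224 - 7.112.122.231) does not contain 7.112.122.244
  7.112.122.248/29 (7.112.122.248 - 7.112.122.255) does not contain 7.112.122.244
  7.112.123.224/27 (7.112.123.224 - 7.112.123.255) does not contain 7.112.122.244
  7.112.126.192/26 (7.112.126.192 - 7.112.126.255) does not contain 7.112.122.244
  7.112.112.0/21 (7.112.112.0 - 7.112.119.255) does not contain 7.112.122.244
Longest matching prefix is /19 -> next hop 172.80.93.149.

172.80.93.149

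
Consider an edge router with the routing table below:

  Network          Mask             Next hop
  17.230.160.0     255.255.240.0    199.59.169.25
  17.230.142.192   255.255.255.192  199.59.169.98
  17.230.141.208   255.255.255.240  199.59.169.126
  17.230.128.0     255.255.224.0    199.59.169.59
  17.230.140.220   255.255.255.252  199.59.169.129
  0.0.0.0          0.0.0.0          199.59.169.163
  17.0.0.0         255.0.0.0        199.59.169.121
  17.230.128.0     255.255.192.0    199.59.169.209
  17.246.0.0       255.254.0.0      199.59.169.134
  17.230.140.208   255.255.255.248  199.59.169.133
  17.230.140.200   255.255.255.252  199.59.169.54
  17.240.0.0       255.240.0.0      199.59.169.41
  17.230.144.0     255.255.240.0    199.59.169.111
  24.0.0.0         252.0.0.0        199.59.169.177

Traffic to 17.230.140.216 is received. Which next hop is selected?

199.59.169.59

Routes whose prefix contains 17.230.140.216:
  0.0.0.0/0 (default, matches everything) -> 199.59.169.163
  17.0.0.0/8 (17.0.0.0 - 17.255.255.255) -> 199.59.169.121
  17.230.128.0/18 (17.230.128.0 - 17.230.191.255) -> 199.59.169.209
  17.230.128.0/19 (17.230.128.0 - 17.230.159.255) -> 199.59.169.59
More-specific entries that do NOT match:
  17.230.140.220/30 (17.230.140.220 - 17.230.140.223) does not contain 17.230.140.216
  17.230.140.200/30 (17.230.140.200 - 17.230.140.203) does not contain 17.230.140.216
  17.230.140.208/29 (17.230.140.208 - 17.230.140.215) does not contain 17.230.140.216
  17.230.141.208/28 (17.230.141.208 - 17.230.141.223) does not contain 17.230.140.216
  17.230.142.192/26 (17.230.142.192 - 17.230.142.255) does not contain 17.230.140.216
  17.230.160.0/20 (17.230.160.0 - 17.230.175.255) does not contain 17.230.140.216
  17.230.144.0/20 (17.230.144.0 - 17.230.159.255) does not contain 17.230.140.216
Longest matching prefix is /19 -> next hop 199.59.169.59.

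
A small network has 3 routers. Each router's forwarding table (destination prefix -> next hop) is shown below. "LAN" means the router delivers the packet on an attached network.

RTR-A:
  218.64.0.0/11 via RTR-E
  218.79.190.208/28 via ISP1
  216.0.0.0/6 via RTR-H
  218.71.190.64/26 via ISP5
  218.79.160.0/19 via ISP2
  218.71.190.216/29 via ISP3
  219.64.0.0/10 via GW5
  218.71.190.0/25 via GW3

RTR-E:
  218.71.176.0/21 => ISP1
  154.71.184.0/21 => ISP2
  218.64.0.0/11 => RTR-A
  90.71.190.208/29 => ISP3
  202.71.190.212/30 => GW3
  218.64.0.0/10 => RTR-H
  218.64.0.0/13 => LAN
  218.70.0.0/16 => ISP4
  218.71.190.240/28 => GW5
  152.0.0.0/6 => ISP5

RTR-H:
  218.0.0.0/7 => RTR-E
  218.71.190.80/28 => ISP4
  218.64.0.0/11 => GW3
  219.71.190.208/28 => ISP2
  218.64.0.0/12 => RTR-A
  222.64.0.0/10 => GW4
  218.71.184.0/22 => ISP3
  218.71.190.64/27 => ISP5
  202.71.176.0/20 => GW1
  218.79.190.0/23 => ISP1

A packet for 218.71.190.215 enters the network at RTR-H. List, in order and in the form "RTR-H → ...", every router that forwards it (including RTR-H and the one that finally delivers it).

At RTR-H: longest match for 218.71.190.215 is 218.64.0.0/12 -> RTR-A
At RTR-A: longest match for 218.71.190.215 is 218.64.0.0/11 -> RTR-E
At RTR-E: longest match for 218.71.190.215 is 218.64.0.0/13 -> LAN

RTR-H → RTR-A → RTR-E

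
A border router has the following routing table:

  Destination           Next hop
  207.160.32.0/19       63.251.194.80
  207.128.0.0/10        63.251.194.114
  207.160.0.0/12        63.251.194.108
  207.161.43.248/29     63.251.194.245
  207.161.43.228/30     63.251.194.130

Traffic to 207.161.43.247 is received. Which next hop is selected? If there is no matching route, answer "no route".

Routes whose prefix contains 207.161.43.247:
  207.128.0.0/10 (207.128.0.0 - 207.191.255.255) -> 63.251.194.114
  207.160.0.0/12 (207.160.0.0 - 207.175.255.255) -> 63.251.194.108
More-specific entries that do NOT match:
  207.161.43.228/30 (207.161.43.228 - 207.161.43.231) does not contain 207.161.43.247
  207.161.43.248/29 (207.161.43.248 - 207.161.43.255) does not contain 207.161.43.247
  207.160.32.0/19 (207.160.32.0 - 207.160.63.255) does not contain 207.161.43.247
Longest matching prefix is /12 -> next hop 63.251.194.108.

63.251.194.108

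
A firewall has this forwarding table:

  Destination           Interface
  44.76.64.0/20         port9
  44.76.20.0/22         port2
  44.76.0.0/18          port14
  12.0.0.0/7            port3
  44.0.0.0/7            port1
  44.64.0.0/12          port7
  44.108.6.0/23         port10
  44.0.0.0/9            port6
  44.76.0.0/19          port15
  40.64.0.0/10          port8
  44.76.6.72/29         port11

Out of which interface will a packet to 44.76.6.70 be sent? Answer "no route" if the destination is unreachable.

Routes whose prefix contains 44.76.6.70:
  44.0.0.0/7 (44.0.0.0 - 45.255.255.255) -> port1
  44.0.0.0/9 (44.0.0.0 - 44.127.255.255) -> port6
  44.64.0.0/12 (44.64.0.0 - 44.79.255.255) -> port7
  44.76.0.0/18 (44.76.0.0 - 44.76.63.255) -> port14
  44.76.0.0/19 (44.76.0.0 - 44.76.31.255) -> port15
More-specific entries that do NOT match:
  44.76.6.72/29 (44.76.6.72 - 44.76.6.79) does not contain 44.76.6.70
  44.108.6.0/23 (44.108.6.0 - 44.108.7.255) does not contain 44.76.6.70
  44.76.20.0/22 (44.76.20.0 - 44.76.23.255) does not contain 44.76.6.70
  44.76.64.0/20 (44.76.64.0 - 44.76.79.255) does not contain 44.76.6.70
Longest matching prefix is /19 -> interface port15.

port15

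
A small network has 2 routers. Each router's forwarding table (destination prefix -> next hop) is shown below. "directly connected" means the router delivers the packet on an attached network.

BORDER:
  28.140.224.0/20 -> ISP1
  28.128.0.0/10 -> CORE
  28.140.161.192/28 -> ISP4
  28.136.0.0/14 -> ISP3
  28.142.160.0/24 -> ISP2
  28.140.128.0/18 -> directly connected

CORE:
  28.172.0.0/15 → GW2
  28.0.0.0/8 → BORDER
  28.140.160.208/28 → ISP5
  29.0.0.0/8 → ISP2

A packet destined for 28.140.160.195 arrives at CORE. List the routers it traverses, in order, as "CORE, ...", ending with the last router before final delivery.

CORE, BORDER

At CORE: longest match for 28.140.160.195 is 28.0.0.0/8 -> BORDER
At BORDER: longest match for 28.140.160.195 is 28.140.128.0/18 -> directly connected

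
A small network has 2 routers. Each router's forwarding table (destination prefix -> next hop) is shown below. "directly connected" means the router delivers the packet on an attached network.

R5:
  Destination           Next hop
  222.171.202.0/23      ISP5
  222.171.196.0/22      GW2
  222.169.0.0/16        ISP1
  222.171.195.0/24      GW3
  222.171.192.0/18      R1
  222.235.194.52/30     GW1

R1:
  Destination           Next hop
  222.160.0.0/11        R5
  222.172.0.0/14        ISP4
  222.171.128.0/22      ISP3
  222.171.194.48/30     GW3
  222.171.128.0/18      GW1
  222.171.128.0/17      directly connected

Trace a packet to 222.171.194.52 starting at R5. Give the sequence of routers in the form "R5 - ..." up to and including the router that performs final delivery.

At R5: longest match for 222.171.194.52 is 222.171.192.0/18 -> R1
At R1: longest match for 222.171.194.52 is 222.171.128.0/17 -> directly connected

R5 - R1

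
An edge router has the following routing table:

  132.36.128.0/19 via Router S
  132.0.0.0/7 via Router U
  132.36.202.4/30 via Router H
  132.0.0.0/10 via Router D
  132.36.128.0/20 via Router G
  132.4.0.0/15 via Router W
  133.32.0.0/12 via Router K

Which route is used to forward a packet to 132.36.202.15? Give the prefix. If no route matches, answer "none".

Entries matching 132.36.202.15:
  132.0.0.0/7 (132.0.0.0 - 133.255.255.255)
  132.0.0.0/10 (132.0.0.0 - 132.63.255.255)
Most specific is 132.0.0.0/10.

132.0.0.0/10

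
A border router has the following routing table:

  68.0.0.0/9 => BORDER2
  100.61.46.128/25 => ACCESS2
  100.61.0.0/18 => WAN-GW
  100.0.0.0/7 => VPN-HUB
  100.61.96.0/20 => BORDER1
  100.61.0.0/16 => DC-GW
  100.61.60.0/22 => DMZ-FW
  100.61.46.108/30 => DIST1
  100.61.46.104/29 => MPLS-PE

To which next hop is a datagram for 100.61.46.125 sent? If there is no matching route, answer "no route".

WAN-GW

Routes whose prefix contains 100.61.46.125:
  100.0.0.0/7 (100.0.0.0 - 101.255.255.255) -> VPN-HUB
  100.61.0.0/16 (100.61.0.0 - 100.61.255.255) -> DC-GW
  100.61.0.0/18 (100.61.0.0 - 100.61.63.255) -> WAN-GW
More-specific entries that do NOT match:
  100.61.46.108/30 (100.61.46.108 - 100.61.46.111) does not contain 100.61.46.125
  100.61.46.104/29 (100.61.46.104 - 100.61.46.111) does not contain 100.61.46.125
  100.61.46.128/25 (100.61.46.128 - 100.61.46.255) does not contain 100.61.46.125
  100.61.60.0/22 (100.61.60.0 - 100.61.63.255) does not contain 100.61.46.125
  100.61.96.0/20 (100.61.96.0 - 100.61.111.255) does not contain 100.61.46.125
Longest matching prefix is /18 -> next hop WAN-GW.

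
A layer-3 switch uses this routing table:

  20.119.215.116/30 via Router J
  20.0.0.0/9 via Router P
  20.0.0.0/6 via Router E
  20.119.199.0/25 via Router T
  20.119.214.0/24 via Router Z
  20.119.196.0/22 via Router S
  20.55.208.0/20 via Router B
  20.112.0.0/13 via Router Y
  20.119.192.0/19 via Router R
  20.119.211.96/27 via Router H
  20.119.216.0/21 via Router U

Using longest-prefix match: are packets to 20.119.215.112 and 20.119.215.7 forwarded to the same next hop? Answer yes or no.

yes

20.119.215.112: longest match 20.119.192.0/19 -> Router R
20.119.215.7: longest match 20.119.192.0/19 -> Router R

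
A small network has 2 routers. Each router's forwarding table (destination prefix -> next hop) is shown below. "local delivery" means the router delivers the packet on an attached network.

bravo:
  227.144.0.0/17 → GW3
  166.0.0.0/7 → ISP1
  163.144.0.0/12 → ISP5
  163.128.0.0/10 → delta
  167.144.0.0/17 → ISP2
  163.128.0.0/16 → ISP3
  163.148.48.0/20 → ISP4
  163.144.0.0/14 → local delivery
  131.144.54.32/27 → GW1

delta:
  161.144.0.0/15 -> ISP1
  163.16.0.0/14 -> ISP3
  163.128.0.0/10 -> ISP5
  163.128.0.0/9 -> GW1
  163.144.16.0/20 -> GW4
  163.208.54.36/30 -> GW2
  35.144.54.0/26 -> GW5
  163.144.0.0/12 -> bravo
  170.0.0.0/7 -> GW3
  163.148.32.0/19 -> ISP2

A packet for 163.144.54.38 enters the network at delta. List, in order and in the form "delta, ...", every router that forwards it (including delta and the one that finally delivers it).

At delta: longest match for 163.144.54.38 is 163.144.0.0/12 -> bravo
At bravo: longest match for 163.144.54.38 is 163.144.0.0/14 -> local delivery

delta, bravo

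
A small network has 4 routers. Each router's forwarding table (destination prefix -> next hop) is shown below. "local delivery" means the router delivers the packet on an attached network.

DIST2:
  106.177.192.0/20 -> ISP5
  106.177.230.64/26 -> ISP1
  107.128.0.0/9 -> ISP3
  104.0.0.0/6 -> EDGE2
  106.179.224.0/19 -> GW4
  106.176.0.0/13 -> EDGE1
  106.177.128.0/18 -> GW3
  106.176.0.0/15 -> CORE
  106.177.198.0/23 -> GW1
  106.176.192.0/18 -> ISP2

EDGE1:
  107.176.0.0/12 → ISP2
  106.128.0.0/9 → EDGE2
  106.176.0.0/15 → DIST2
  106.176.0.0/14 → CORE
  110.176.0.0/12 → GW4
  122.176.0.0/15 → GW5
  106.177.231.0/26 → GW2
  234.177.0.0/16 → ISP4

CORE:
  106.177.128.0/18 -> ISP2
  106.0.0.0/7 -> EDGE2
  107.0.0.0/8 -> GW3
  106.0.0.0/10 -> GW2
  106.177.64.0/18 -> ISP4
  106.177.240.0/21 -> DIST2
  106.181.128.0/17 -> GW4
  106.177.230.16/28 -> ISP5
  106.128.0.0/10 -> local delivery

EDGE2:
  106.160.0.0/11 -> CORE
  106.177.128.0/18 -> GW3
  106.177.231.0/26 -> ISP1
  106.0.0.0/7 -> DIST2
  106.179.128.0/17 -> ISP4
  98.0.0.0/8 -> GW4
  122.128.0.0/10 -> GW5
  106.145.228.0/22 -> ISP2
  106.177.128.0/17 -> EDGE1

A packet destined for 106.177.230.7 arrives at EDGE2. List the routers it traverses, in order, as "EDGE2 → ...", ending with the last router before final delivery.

At EDGE2: longest match for 106.177.230.7 is 106.177.128.0/17 -> EDGE1
At EDGE1: longest match for 106.177.230.7 is 106.176.0.0/15 -> DIST2
At DIST2: longest match for 106.177.230.7 is 106.176.0.0/15 -> CORE
At CORE: longest match for 106.177.230.7 is 106.128.0.0/10 -> local delivery

EDGE2 → EDGE1 → DIST2 → CORE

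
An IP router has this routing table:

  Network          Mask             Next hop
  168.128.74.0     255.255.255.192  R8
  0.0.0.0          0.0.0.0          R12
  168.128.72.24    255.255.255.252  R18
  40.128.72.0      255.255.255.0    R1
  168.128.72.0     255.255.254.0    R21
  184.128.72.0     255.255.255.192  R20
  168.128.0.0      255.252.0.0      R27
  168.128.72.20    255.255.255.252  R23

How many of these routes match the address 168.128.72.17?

3

Prefixes containing 168.128.72.17:
  0.0.0.0/0 (default, matches everything)
  168.128.0.0/14 (168.128.0.0 - 168.131.255.255)
  168.128.72.0/23 (168.128.72.0 - 168.128.73.255)
Total matching entries: 3.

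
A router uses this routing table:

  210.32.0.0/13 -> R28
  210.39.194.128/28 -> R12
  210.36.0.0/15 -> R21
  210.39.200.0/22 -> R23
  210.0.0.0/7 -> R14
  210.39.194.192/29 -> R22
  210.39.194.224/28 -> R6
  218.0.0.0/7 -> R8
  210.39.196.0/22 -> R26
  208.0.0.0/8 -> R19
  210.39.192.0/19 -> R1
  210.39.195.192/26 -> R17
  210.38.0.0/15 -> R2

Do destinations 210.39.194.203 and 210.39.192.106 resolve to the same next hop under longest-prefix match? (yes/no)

yes

210.39.194.203: longest match 210.39.192.0/19 -> R1
210.39.192.106: longest match 210.39.192.0/19 -> R1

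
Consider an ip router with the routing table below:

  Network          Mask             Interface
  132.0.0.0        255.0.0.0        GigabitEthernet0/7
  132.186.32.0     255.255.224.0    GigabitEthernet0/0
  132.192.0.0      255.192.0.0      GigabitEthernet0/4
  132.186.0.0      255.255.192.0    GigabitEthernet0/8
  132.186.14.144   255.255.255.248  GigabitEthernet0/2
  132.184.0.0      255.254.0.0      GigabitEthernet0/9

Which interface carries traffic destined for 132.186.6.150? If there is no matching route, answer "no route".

GigabitEthernet0/8

Routes whose prefix contains 132.186.6.150:
  132.0.0.0/8 (132.0.0.0 - 132.255.255.255) -> GigabitEthernet0/7
  132.186.0.0/18 (132.186.0.0 - 132.186.63.255) -> GigabitEthernet0/8
More-specific entries that do NOT match:
  132.186.14.144/29 (132.186.14.144 - 132.186.14.151) does not contain 132.186.6.150
  132.186.32.0/19 (132.186.32.0 - 132.186.63.255) does not contain 132.186.6.150
Longest matching prefix is /18 -> interface GigabitEthernet0/8.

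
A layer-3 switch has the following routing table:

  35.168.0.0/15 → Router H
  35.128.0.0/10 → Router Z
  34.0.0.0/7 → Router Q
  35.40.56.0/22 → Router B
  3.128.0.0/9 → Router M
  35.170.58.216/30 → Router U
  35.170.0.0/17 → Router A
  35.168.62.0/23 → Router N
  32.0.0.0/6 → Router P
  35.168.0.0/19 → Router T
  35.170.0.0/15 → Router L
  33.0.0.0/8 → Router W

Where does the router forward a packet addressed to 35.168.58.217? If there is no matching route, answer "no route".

Router H

Routes whose prefix contains 35.168.58.217:
  32.0.0.0/6 (32.0.0.0 - 35.255.255.255) -> Router P
  34.0.0.0/7 (34.0.0.0 - 35.255.255.255) -> Router Q
  35.128.0.0/10 (35.128.0.0 - 35.191.255.255) -> Router Z
  35.168.0.0/15 (35.168.0.0 - 35.169.255.255) -> Router H
More-specific entries that do NOT match:
  35.170.58.216/30 (35.170.58.216 - 35.170.58.219) does not contain 35.168.58.217
  35.168.62.0/23 (35.168.62.0 - 35.168.63.255) does not contain 35.168.58.217
  35.40.56.0/22 (35.40.56.0 - 35.40.59.255) does not contain 35.168.58.217
  35.168.0.0/19 (35.168.0.0 - 35.168.31.255) does not contain 35.168.58.217
  35.170.0.0/17 (35.170.0.0 - 35.170.127.255) does not contain 35.168.58.217
Longest matching prefix is /15 -> next hop Router H.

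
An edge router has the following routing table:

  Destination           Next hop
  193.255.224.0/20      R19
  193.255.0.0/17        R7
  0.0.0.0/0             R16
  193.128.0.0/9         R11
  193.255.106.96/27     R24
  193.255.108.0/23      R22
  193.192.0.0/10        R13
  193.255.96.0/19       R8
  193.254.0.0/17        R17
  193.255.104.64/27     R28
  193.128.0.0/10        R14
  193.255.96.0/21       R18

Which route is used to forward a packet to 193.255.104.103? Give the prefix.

Entries matching 193.255.104.103:
  0.0.0.0/0 (default, matches everything)
  193.128.0.0/9 (193.128.0.0 - 193.255.255.255)
  193.192.0.0/10 (193.192.0.0 - 193.255.255.255)
  193.255.0.0/17 (193.255.0.0 - 193.255.127.255)
  193.255.96.0/19 (193.255.96.0 - 193.255.127.255)
Most specific is 193.255.96.0/19.

193.255.96.0/19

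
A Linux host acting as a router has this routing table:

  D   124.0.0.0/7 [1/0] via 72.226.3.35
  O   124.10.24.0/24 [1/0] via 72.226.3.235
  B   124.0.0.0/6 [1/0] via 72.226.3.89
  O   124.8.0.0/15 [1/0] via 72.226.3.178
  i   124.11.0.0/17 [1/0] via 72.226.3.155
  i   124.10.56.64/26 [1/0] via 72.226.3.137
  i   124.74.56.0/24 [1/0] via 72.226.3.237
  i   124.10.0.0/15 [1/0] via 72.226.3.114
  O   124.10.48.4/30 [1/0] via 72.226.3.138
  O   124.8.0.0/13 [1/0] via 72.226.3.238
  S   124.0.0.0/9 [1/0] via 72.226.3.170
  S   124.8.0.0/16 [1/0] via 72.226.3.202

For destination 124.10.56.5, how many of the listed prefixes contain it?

Prefixes containing 124.10.56.5:
  124.0.0.0/6 (124.0.0.0 - 127.255.255.255)
  124.0.0.0/7 (124.0.0.0 - 125.255.255.255)
  124.0.0.0/9 (124.0.0.0 - 124.127.255.255)
  124.8.0.0/13 (124.8.0.0 - 124.15.255.255)
  124.10.0.0/15 (124.10.0.0 - 124.11.255.255)
Total matching entries: 5.

5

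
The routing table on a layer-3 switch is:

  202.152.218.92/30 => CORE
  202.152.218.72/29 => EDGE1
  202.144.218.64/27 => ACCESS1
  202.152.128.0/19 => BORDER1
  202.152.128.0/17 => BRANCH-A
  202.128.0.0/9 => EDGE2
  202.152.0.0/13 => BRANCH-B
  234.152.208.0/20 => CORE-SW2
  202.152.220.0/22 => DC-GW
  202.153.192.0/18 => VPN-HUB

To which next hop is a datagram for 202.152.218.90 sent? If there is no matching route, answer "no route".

BRANCH-A

Routes whose prefix contains 202.152.218.90:
  202.128.0.0/9 (202.128.0.0 - 202.255.255.255) -> EDGE2
  202.152.0.0/13 (202.152.0.0 - 202.159.255.255) -> BRANCH-B
  202.152.128.0/17 (202.152.128.0 - 202.152.255.255) -> BRANCH-A
More-specific entries that do NOT match:
  202.152.218.92/30 (202.152.218.92 - 202.152.218.95) does not contain 202.152.218.90
  202.152.218.72/29 (202.152.218.72 - 202.152.218.79) does not contain 202.152.218.90
  202.144.218.64/27 (202.144.218.64 - 202.144.218.95) does not contain 202.152.218.90
  202.152.220.0/22 (202.152.220.0 - 202.152.223.255) does not contain 202.152.218.90
  234.152.208.0/20 (234.152.208.0 - 234.152.223.255) does not contain 202.152.218.90
  202.152.128.0/19 (202.152.128.0 - 202.152.159.255) does not contain 202.152.218.90
  202.153.192.0/18 (202.153.192.0 - 202.153.255.255) does not contain 202.152.218.90
Longest matching prefix is /17 -> next hop BRANCH-A.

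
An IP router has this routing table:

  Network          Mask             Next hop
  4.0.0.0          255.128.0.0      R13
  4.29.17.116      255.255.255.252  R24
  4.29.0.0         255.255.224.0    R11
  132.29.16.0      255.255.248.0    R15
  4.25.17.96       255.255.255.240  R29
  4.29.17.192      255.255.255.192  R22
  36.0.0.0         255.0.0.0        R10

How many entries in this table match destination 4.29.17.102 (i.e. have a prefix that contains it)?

Prefixes containing 4.29.17.102:
  4.0.0.0/9 (4.0.0.0 - 4.127.255.255)
  4.29.0.0/19 (4.29.0.0 - 4.29.31.255)
Total matching entries: 2.

2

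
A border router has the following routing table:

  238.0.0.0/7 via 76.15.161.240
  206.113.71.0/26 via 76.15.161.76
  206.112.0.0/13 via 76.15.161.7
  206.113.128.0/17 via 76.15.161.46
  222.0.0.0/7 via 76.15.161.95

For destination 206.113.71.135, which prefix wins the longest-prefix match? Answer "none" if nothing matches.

206.112.0.0/13

Entries matching 206.113.71.135:
  206.112.0.0/13 (206.112.0.0 - 206.119.255.255)
Most specific is 206.112.0.0/13.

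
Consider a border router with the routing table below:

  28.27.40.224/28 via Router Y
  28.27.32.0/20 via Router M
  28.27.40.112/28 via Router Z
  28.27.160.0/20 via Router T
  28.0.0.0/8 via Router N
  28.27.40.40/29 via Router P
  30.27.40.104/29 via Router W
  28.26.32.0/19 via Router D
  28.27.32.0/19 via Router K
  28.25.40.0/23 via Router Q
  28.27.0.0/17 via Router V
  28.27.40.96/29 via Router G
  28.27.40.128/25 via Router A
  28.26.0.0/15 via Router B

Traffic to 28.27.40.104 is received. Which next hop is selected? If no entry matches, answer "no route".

Router M

Routes whose prefix contains 28.27.40.104:
  28.0.0.0/8 (28.0.0.0 - 28.255.255.255) -> Router N
  28.26.0.0/15 (28.26.0.0 - 28.27.255.255) -> Router B
  28.27.0.0/17 (28.27.0.0 - 28.27.127.255) -> Router V
  28.27.32.0/19 (28.27.32.0 - 28.27.63.255) -> Router K
  28.27.32.0/20 (28.27.32.0 - 28.27.47.255) -> Router M
More-specific entries that do NOT match:
  28.27.40.40/29 (28.27.40.40 - 28.27.40.47) does not contain 28.27.40.104
  30.27.40.104/29 (30.27.40.104 - 30.27.40.111) does not contain 28.27.40.104
  28.27.40.96/29 (28.27.40.96 - 28.27.40.103) does not contain 28.27.40.104
  28.27.40.224/28 (28.27.40.224 - 28.27.40.239) does not contain 28.27.40.104
  28.27.40.112/28 (28.27.40.112 - 28.27.40.127) does not contain 28.27.40.104
  28.27.40.128/25 (28.27.40.128 - 28.27.40.255) does not contain 28.27.40.104
  28.25.40.0/23 (28.25.40.0 - 28.25.41.255) does not contain 28.27.40.104
Longest matching prefix is /20 -> next hop Router M.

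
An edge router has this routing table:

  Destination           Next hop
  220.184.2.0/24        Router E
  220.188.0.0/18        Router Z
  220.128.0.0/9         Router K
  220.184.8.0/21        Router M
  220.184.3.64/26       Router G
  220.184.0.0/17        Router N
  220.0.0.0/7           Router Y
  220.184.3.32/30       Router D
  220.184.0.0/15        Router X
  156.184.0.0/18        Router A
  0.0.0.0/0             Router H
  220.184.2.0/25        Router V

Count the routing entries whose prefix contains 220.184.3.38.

Prefixes containing 220.184.3.38:
  0.0.0.0/0 (default, matches everything)
  220.0.0.0/7 (220.0.0.0 - 221.255.255.255)
  220.128.0.0/9 (220.128.0.0 - 220.255.255.255)
  220.184.0.0/15 (220.184.0.0 - 220.185.255.255)
  220.184.0.0/17 (220.184.0.0 - 220.184.127.255)
Total matching entries: 5.

5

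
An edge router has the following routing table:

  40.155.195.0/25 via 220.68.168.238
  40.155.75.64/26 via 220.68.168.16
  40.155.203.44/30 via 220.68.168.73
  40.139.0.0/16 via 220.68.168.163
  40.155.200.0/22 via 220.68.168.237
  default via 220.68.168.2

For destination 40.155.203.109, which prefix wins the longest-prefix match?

40.155.200.0/22

Entries matching 40.155.203.109:
  0.0.0.0/0 (default, matches everything)
  40.155.200.0/22 (40.155.200.0 - 40.155.203.255)
Most specific is 40.155.200.0/22.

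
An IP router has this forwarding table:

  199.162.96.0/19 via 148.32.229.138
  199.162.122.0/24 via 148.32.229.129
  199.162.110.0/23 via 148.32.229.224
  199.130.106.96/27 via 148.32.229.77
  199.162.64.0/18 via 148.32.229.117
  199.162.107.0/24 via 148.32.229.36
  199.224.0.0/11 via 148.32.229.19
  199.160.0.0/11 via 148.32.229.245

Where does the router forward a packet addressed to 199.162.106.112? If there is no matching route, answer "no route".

Routes whose prefix contains 199.162.106.112:
  199.160.0.0/11 (199.160.0.0 - 199.191.255.255) -> 148.32.229.245
  199.162.64.0/18 (199.162.64.0 - 199.162.127.255) -> 148.32.229.117
  199.162.96.0/19 (199.162.96.0 - 199.162.127.255) -> 148.32.229.138
More-specific entries that do NOT match:
  199.130.106.96/27 (199.130.106.96 - 199.130.106.127) does not contain 199.162.106.112
  199.162.122.0/24 (199.162.122.0 - 199.162.122.255) does not contain 199.162.106.112
  199.162.107.0/24 (199.162.107.0 - 199.162.107.255) does not contain 199.162.106.112
  199.162.110.0/23 (199.162.110.0 - 199.162.111.255) does not contain 199.162.106.112
Longest matching prefix is /19 -> next hop 148.32.229.138.

148.32.229.138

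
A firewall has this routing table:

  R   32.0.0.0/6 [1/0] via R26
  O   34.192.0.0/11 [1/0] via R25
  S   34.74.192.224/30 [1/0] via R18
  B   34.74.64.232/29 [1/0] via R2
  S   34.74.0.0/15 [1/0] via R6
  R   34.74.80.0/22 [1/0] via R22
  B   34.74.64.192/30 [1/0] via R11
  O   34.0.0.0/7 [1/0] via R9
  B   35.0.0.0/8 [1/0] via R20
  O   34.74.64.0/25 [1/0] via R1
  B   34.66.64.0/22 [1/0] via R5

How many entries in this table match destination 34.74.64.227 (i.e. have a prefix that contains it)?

3

Prefixes containing 34.74.64.227:
  32.0.0.0/6 (32.0.0.0 - 35.255.255.255)
  34.0.0.0/7 (34.0.0.0 - 35.255.255.255)
  34.74.0.0/15 (34.74.0.0 - 34.75.255.255)
Total matching entries: 3.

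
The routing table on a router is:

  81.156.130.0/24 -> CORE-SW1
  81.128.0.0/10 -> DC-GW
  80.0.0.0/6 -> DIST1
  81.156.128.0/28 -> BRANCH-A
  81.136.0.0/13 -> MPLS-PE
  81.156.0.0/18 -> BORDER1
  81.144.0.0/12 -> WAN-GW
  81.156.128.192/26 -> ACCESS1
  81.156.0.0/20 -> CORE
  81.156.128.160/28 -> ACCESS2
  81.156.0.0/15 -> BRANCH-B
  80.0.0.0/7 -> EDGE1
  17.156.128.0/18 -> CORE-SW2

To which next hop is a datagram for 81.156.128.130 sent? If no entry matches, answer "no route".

Routes whose prefix contains 81.156.128.130:
  80.0.0.0/6 (80.0.0.0 - 83.255.255.255) -> DIST1
  80.0.0.0/7 (80.0.0.0 - 81.255.255.255) -> EDGE1
  81.128.0.0/10 (81.128.0.0 - 81.191.255.255) -> DC-GW
  81.144.0.0/12 (81.144.0.0 - 81.159.255.255) -> WAN-GW
  81.156.0.0/15 (81.156.0.0 - 81.157.255.255) -> BRANCH-B
More-specific entries that do NOT match:
  81.156.128.0/28 (81.156.128.0 - 81.156.128.15) does not contain 81.156.128.130
  81.156.128.160/28 (81.156.128.160 - 81.156.128.175) does not contain 81.156.128.130
  81.156.128.192/26 (81.156.128.192 - 81.156.128.255) does not contain 81.156.128.130
  81.156.130.0/24 (81.156.130.0 - 81.156.130.255) does not contain 81.156.128.130
  81.156.0.0/20 (81.156.0.0 - 81.156.15.255) does not contain 81.156.128.130
  81.156.0.0/18 (81.156.0.0 - 81.156.63.255) does not contain 81.156.128.130
  17.156.128.0/18 (17.156.128.0 - 17.156.191.255) does not contain 81.156.128.130
Longest matching prefix is /15 -> next hop BRANCH-B.

BRANCH-B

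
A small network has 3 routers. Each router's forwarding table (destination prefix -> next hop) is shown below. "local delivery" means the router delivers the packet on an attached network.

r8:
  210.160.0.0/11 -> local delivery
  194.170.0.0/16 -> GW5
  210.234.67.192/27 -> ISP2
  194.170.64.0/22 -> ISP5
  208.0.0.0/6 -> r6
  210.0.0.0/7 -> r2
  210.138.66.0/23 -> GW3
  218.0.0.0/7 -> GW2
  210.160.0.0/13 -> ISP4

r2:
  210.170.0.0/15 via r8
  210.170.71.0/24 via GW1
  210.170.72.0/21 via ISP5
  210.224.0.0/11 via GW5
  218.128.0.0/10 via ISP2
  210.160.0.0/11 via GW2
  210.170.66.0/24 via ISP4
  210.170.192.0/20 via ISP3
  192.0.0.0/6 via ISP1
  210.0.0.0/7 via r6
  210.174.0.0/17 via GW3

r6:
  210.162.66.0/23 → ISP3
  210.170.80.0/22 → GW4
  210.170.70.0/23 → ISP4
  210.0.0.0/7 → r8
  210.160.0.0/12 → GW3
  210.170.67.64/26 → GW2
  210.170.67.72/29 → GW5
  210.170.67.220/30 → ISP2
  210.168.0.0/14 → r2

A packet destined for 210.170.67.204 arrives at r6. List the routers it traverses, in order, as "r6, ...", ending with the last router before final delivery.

r6, r2, r8

At r6: longest match for 210.170.67.204 is 210.168.0.0/14 -> r2
At r2: longest match for 210.170.67.204 is 210.170.0.0/15 -> r8
At r8: longest match for 210.170.67.204 is 210.160.0.0/11 -> local delivery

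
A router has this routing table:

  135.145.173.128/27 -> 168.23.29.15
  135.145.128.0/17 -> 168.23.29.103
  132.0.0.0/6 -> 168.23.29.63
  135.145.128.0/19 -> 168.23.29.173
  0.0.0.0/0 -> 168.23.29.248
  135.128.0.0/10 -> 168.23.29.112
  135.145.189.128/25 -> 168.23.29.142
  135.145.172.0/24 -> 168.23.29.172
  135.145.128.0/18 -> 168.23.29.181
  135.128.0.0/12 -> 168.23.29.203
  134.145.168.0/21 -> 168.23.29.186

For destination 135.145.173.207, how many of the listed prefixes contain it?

5

Prefixes containing 135.145.173.207:
  0.0.0.0/0 (default, matches everything)
  132.0.0.0/6 (132.0.0.0 - 135.255.255.255)
  135.128.0.0/10 (135.128.0.0 - 135.191.255.255)
  135.145.128.0/17 (135.145.128.0 - 135.145.255.255)
  135.145.128.0/18 (135.145.128.0 - 135.145.191.255)
Total matching entries: 5.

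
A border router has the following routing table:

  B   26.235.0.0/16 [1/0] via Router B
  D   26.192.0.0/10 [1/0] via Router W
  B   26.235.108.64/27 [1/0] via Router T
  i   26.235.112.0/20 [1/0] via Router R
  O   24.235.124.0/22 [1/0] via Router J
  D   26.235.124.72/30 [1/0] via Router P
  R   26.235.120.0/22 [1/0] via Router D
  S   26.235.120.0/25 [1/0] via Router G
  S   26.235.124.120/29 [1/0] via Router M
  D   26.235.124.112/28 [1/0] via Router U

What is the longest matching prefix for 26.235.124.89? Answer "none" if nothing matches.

Entries matching 26.235.124.89:
  26.192.0.0/10 (26.192.0.0 - 26.255.255.255)
  26.235.0.0/16 (26.235.0.0 - 26.235.255.255)
  26.235.112.0/20 (26.235.112.0 - 26.235.127.255)
Most specific is 26.235.112.0/20.

26.235.112.0/20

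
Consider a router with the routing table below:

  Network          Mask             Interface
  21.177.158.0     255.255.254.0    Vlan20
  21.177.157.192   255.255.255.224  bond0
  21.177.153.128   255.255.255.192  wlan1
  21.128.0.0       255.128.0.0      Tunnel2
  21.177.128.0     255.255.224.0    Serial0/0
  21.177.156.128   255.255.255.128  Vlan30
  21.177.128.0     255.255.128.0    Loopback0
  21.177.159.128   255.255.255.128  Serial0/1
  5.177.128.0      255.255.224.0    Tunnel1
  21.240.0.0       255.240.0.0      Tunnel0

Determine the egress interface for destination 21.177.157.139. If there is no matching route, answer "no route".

Routes whose prefix contains 21.177.157.139:
  21.128.0.0/9 (21.128.0.0 - 21.255.255.255) -> Tunnel2
  21.177.128.0/17 (21.177.128.0 - 21.177.255.255) -> Loopback0
  21.177.128.0/19 (21.177.128.0 - 21.177.159.255) -> Serial0/0
More-specific entries that do NOT match:
  21.177.157.192/27 (21.177.157.192 - 21.177.157.223) does not contain 21.177.157.139
  21.177.153.128/26 (21.177.153.128 - 21.177.153.191) does not contain 21.177.157.139
  21.177.156.128/25 (21.177.156.128 - 21.177.156.255) does not contain 21.177.157.139
  21.177.159.128/25 (21.177.159.128 - 21.177.159.255) does not contain 21.177.157.139
  21.177.158.0/23 (21.177.158.0 - 21.177.159.255) does not contain 21.177.157.139
Longest matching prefix is /19 -> interface Serial0/0.

Serial0/0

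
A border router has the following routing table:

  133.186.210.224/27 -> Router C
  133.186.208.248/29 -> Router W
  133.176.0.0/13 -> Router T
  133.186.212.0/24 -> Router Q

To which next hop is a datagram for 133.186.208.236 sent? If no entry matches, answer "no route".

no route

No entry's prefix contains 133.186.208.236; there is no default route.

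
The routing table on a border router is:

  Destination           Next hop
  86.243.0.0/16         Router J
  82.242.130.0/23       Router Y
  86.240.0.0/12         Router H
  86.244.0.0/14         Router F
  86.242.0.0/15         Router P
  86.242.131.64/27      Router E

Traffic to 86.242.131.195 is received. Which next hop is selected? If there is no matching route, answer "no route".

Routes whose prefix contains 86.242.131.195:
  86.240.0.0/12 (86.240.0.0 - 86.255.255.255) -> Router H
  86.242.0.0/15 (86.242.0.0 - 86.243.255.255) -> Router P
More-specific entries that do NOT match:
  86.242.131.64/27 (86.242.131.64 - 86.242.131.95) does not contain 86.242.131.195
  82.242.130.0/23 (82.242.130.0 - 82.242.131.255) does not contain 86.242.131.195
  86.243.0.0/16 (86.243.0.0 - 86.243.255.255) does not contain 86.242.131.195
Longest matching prefix is /15 -> next hop Router P.

Router P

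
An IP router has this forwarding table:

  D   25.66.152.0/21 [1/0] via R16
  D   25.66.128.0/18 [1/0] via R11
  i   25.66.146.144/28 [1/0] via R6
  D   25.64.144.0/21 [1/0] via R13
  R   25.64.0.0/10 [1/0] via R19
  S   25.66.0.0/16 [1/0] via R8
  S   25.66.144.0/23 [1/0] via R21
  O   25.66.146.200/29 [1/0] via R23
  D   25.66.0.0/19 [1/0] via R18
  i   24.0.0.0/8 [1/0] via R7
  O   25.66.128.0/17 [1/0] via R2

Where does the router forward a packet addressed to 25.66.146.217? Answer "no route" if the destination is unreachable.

Routes whose prefix contains 25.66.146.217:
  25.64.0.0/10 (25.64.0.0 - 25.127.255.255) -> R19
  25.66.0.0/16 (25.66.0.0 - 25.66.255.255) -> R8
  25.66.128.0/17 (25.66.128.0 - 25.66.255.255) -> R2
  25.66.128.0/18 (25.66.128.0 - 25.66.191.255) -> R11
More-specific entries that do NOT match:
  25.66.146.200/29 (25.66.146.200 - 25.66.146.207) does not contain 25.66.146.217
  25.66.146.144/28 (25.66.146.144 - 25.66.146.159) does not contain 25.66.146.217
  25.66.144.0/23 (25.66.144.0 - 25.66.145.255) does not contain 25.66.146.217
  25.66.152.0/21 (25.66.152.0 - 25.66.159.255) does not contain 25.66.146.217
  25.64.144.0/21 (25.64.144.0 - 25.64.151.255) does not contain 25.66.146.217
  25.66.0.0/19 (25.66.0.0 - 25.66.31.255) does not contain 25.66.146.217
Longest matching prefix is /18 -> next hop R11.

R11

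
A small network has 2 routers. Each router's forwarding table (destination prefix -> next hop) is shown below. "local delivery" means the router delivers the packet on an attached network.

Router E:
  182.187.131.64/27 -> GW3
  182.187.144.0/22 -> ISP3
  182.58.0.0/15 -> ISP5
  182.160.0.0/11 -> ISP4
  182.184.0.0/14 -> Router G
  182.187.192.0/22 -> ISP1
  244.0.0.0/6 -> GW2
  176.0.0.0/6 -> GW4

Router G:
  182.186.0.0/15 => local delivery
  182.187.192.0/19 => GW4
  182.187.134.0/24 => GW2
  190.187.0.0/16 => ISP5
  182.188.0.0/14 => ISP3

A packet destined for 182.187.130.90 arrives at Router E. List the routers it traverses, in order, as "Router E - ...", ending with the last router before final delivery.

At Router E: longest match for 182.187.130.90 is 182.184.0.0/14 -> Router G
At Router G: longest match for 182.187.130.90 is 182.186.0.0/15 -> local delivery

Router E - Router G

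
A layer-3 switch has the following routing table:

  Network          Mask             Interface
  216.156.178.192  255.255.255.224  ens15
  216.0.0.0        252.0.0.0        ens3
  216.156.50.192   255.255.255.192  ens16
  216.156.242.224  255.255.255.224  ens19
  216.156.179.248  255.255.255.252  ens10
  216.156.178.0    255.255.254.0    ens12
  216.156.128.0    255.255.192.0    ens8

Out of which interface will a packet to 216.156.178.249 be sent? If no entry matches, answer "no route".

ens12

Routes whose prefix contains 216.156.178.249:
  216.0.0.0/6 (216.0.0.0 - 219.255.255.255) -> ens3
  216.156.128.0/18 (216.156.128.0 - 216.156.191.255) -> ens8
  216.156.178.0/23 (216.156.178.0 - 216.156.179.255) -> ens12
More-specific entries that do NOT match:
  216.156.179.248/30 (216.156.179.248 - 216.156.179.251) does not contain 216.156.178.249
  216.156.178.192/27 (216.156.178.192 - 216.156.178.223) does not contain 216.156.178.249
  216.156.242.224/27 (216.156.242.224 - 216.156.242.255) does not contain 216.156.178.249
  216.156.50.192/26 (216.156.50.192 - 216.156.50.255) does not contain 216.156.178.249
Longest matching prefix is /23 -> interface ens12.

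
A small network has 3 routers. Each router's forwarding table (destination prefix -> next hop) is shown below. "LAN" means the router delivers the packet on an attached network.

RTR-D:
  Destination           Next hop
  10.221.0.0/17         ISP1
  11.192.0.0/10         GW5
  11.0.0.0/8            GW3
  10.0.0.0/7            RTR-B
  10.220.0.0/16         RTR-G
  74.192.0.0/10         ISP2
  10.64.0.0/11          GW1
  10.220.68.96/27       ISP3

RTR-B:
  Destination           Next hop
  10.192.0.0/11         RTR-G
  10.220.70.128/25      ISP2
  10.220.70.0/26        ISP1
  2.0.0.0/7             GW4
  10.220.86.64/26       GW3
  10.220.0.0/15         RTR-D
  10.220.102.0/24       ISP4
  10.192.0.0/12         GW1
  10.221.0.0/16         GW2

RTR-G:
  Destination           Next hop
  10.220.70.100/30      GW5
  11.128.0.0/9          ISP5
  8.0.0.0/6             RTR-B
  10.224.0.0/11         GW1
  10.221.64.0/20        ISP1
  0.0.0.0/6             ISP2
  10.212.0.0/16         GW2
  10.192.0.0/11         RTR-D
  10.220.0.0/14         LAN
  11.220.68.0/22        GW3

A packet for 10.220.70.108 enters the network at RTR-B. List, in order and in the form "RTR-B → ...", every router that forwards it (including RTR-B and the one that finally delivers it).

RTR-B → RTR-D → RTR-G

At RTR-B: longest match for 10.220.70.108 is 10.220.0.0/15 -> RTR-D
At RTR-D: longest match for 10.220.70.108 is 10.220.0.0/16 -> RTR-G
At RTR-G: longest match for 10.220.70.108 is 10.220.0.0/14 -> LAN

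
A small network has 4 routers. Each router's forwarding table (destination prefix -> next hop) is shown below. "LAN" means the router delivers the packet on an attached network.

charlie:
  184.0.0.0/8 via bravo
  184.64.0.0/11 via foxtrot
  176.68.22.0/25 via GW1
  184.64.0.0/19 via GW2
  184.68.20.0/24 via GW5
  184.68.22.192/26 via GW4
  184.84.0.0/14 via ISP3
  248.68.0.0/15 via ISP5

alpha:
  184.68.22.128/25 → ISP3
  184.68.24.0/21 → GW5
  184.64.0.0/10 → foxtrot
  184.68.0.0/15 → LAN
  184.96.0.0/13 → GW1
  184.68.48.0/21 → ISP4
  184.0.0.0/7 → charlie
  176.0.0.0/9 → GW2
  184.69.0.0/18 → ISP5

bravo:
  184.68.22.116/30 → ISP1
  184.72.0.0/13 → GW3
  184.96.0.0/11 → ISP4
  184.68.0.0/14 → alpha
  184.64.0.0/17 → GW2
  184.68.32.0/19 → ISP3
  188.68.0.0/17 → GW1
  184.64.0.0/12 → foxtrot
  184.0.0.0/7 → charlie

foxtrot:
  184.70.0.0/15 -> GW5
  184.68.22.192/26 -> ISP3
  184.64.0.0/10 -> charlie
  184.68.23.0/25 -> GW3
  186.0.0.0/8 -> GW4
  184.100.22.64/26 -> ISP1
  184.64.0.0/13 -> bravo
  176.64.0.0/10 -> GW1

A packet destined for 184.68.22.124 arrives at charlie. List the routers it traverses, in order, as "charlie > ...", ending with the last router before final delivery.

At charlie: longest match for 184.68.22.124 is 184.64.0.0/11 -> foxtrot
At foxtrot: longest match for 184.68.22.124 is 184.64.0.0/13 -> bravo
At bravo: longest match for 184.68.22.124 is 184.68.0.0/14 -> alpha
At alpha: longest match for 184.68.22.124 is 184.68.0.0/15 -> LAN

charlie > foxtrot > bravo > alpha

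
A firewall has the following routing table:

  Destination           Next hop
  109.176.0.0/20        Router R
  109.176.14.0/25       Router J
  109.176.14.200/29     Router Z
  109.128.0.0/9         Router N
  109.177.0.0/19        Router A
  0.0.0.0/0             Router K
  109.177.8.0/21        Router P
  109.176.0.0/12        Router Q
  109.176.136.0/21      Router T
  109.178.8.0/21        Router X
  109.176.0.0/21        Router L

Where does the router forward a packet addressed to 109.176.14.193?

Router R

Routes whose prefix contains 109.176.14.193:
  0.0.0.0/0 (default, matches everything) -> Router K
  109.128.0.0/9 (109.128.0.0 - 109.255.255.255) -> Router N
  109.176.0.0/12 (109.176.0.0 - 109.191.255.255) -> Router Q
  109.176.0.0/20 (109.176.0.0 - 109.176.15.255) -> Router R
More-specific entries that do NOT match:
  109.176.14.200/29 (109.176.14.200 - 109.176.14.207) does not contain 109.176.14.193
  109.176.14.0/25 (109.176.14.0 - 109.176.14.127) does not contain 109.176.14.193
  109.177.8.0/21 (109.177.8.0 - 109.177.15.255) does not contain 109.176.14.193
  109.176.136.0/21 (109.176.136.0 - 109.176.143.255) does not contain 109.176.14.193
  109.178.8.0/21 (109.178.8.0 - 109.178.15.255) does not contain 109.176.14.193
  109.176.0.0/21 (109.176.0.0 - 109.176.7.255) does not contain 109.176.14.193
Longest matching prefix is /20 -> next hop Router R.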